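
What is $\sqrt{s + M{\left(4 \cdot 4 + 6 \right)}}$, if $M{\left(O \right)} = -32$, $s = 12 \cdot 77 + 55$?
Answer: $\sqrt{947} \approx 30.773$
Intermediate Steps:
$s = 979$ ($s = 924 + 55 = 979$)
$\sqrt{s + M{\left(4 \cdot 4 + 6 \right)}} = \sqrt{979 - 32} = \sqrt{947}$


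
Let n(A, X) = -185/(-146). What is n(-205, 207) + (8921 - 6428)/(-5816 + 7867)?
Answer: 743413/299446 ≈ 2.4826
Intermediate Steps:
n(A, X) = 185/146 (n(A, X) = -185*(-1/146) = 185/146)
n(-205, 207) + (8921 - 6428)/(-5816 + 7867) = 185/146 + (8921 - 6428)/(-5816 + 7867) = 185/146 + 2493/2051 = 743413/299446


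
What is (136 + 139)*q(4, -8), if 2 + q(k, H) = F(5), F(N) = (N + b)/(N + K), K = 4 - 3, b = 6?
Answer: -275/6 ≈ -45.833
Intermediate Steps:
K = 1
F(N) = (6 + N)/(1 + N) (F(N) = (N + 6)/(N + 1) = (6 + N)/(1 + N))
q(k, H) = -⅙ (q(k, H) = -2 + (6 + 5)/(1 + 5) = -2 + 11/6 = -⅙)
(136 + 139)*q(4, -8) = (136 + 139)*(-⅙) = 275*(-⅙) = -275/6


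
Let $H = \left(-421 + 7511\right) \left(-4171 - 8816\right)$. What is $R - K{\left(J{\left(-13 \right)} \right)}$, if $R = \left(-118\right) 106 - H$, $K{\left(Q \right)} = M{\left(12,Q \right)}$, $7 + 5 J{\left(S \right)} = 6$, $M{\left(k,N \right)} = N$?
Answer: $\frac{460326611}{5} \approx 9.2065 \cdot 10^{7}$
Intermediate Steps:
$H = -92077830$ ($H = 7090 \left(-12987\right) = -92077830$)
$J{\left(S \right)} = - \frac{1}{5}$ ($J{\left(S \right)} = - \frac{7}{5} + \frac{1}{5} \cdot 6 = - \frac{7}{5} + \frac{6}{5} = - \frac{1}{5}$)
$K{\left(Q \right)} = Q$
$R = 92065322$ ($R = \left(-118\right) 106 - -92077830 = -12508 + 92077830 = 92065322$)
$R - K{\left(J{\left(-13 \right)} \right)} = 92065322 - - \frac{1}{5} = 92065322 + \frac{1}{5} = \frac{460326611}{5}$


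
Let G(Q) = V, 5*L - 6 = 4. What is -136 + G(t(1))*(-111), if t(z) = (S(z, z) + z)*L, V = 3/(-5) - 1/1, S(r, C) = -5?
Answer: 208/5 ≈ 41.600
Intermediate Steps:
L = 2 (L = 6/5 + (⅕)*4 = 6/5 + ⅘ = 2)
V = -8/5 (V = 3*(-⅕) - 1*1 = -⅗ - 1 = -8/5 ≈ -1.6000)
t(z) = -10 + 2*z (t(z) = (-5 + z)*2 = -10 + 2*z)
G(Q) = -8/5
-136 + G(t(1))*(-111) = -136 - 8/5*(-111) = -136 + 888/5 = 208/5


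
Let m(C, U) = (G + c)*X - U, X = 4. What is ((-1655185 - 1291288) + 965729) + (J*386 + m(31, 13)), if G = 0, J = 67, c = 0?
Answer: -1954895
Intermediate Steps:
m(C, U) = -U (m(C, U) = (0 + 0)*4 - U = 0*4 - U = 0 - U = -U)
((-1655185 - 1291288) + 965729) + (J*386 + m(31, 13)) = ((-1655185 - 1291288) + 965729) + (67*386 - 1*13) = (-2946473 + 965729) + (25862 - 13) = -1980744 + 25849 = -1954895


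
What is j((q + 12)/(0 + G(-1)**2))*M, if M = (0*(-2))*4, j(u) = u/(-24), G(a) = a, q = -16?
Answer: 0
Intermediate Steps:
j(u) = -u/24 (j(u) = u*(-1/24) = -u/24)
M = 0 (M = 0*4 = 0)
j((q + 12)/(0 + G(-1)**2))*M = -(-16 + 12)/(24*(0 + (-1)**2))*0 = -(-1)/(6*(0 + 1))*0 = -(-1)/(6*1)*0 = -(-1)/6*0 = -1/24*(-4)*0 = (1/6)*0 = 0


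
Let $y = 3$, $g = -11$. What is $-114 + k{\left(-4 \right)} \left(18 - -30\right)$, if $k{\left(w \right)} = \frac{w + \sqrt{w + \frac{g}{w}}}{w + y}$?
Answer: $78 - 24 i \sqrt{5} \approx 78.0 - 53.666 i$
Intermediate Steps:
$k{\left(w \right)} = \frac{w + \sqrt{w - \frac{11}{w}}}{3 + w}$ ($k{\left(w \right)} = \frac{w + \sqrt{w - \frac{11}{w}}}{w + 3} = \frac{w + \sqrt{w - \frac{11}{w}}}{3 + w}$)
$-114 + k{\left(-4 \right)} \left(18 - -30\right) = -114 + \frac{-4 + \sqrt{-4 - \frac{11}{-4}}}{3 - 4} \left(18 - -30\right) = -114 + \frac{-4 + \sqrt{-4 - - \frac{11}{4}}}{-1} \left(18 + 30\right) = -114 + - (-4 + \sqrt{-4 + \frac{11}{4}}) 48 = -114 + - (-4 + \sqrt{- \frac{5}{4}}) 48 = -114 + - (-4 + \frac{i \sqrt{5}}{2}) 48 = -114 + \left(4 - \frac{i \sqrt{5}}{2}\right) 48 = -114 + \left(192 - 24 i \sqrt{5}\right) = 78 - 24 i \sqrt{5}$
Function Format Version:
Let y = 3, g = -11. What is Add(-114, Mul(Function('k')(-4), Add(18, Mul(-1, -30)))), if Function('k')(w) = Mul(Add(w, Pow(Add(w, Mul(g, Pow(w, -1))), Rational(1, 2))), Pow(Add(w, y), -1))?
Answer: Add(78, Mul(-24, I, Pow(5, Rational(1, 2)))) ≈ Add(78.000, Mul(-53.666, I))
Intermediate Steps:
Function('k')(w) = Mul(Pow(Add(3, w), -1), Add(w, Pow(Add(w, Mul(-11, Pow(w, -1))), Rational(1, 2)))) (Function('k')(w) = Mul(Add(w, Pow(Add(w, Mul(-11, Pow(w, -1))), Rational(1, 2))), Pow(Add(w, 3), -1)) = Mul(Add(w, Pow(Add(w, Mul(-11, Pow(w, -1))), Rational(1, 2))), Pow(Add(3, w), -1)) = Mul(Pow(Add(3, w), -1), Add(w, Pow(Add(w, Mul(-11, Pow(w, -1))), Rational(1, 2)))))
Add(-114, Mul(Function('k')(-4), Add(18, Mul(-1, -30)))) = Add(-114, Mul(Mul(Pow(Add(3, -4), -1), Add(-4, Pow(Add(-4, Mul(-11, Pow(-4, -1))), Rational(1, 2)))), Add(18, Mul(-1, -30)))) = Add(-114, Mul(Mul(Pow(-1, -1), Add(-4, Pow(Add(-4, Mul(-11, Rational(-1, 4))), Rational(1, 2)))), Add(18, 30))) = Add(-114, Mul(Mul(-1, Add(-4, Pow(Add(-4, Rational(11, 4)), Rational(1, 2)))), 48)) = Add(-114, Mul(Mul(-1, Add(-4, Pow(Rational(-5, 4), Rational(1, 2)))), 48)) = Add(-114, Mul(Mul(-1, Add(-4, Mul(Rational(1, 2), I, Pow(5, Rational(1, 2))))), 48)) = Add(-114, Mul(Add(4, Mul(Rational(-1, 2), I, Pow(5, Rational(1, 2)))), 48)) = Add(-114, Add(192, Mul(-24, I, Pow(5, Rational(1, 2))))) = Add(78, Mul(-24, I, Pow(5, Rational(1, 2))))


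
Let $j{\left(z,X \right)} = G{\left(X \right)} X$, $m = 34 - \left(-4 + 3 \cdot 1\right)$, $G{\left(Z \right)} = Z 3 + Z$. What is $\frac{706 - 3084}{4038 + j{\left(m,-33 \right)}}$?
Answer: $- \frac{1189}{4197} \approx -0.2833$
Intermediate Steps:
$G{\left(Z \right)} = 4 Z$ ($G{\left(Z \right)} = 3 Z + Z = 4 Z$)
$m = 35$ ($m = 34 - \left(-4 + 3\right) = 34 - -1 = 34 + 1 = 35$)
$j{\left(z,X \right)} = 4 X^{2}$ ($j{\left(z,X \right)} = 4 X X = 4 X^{2}$)
$\frac{706 - 3084}{4038 + j{\left(m,-33 \right)}} = \frac{706 - 3084}{4038 + 4 \left(-33\right)^{2}} = - \frac{2378}{4038 + 4 \cdot 1089} = - \frac{2378}{4038 + 4356} = - \frac{2378}{8394} = \left(-2378\right) \frac{1}{8394} = - \frac{1189}{4197}$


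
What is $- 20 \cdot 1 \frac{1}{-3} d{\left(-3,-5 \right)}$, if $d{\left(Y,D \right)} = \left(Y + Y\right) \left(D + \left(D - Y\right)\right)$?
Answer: $280$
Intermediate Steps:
$d{\left(Y,D \right)} = 2 Y \left(- Y + 2 D\right)$
$- 20 \cdot 1 \frac{1}{-3} d{\left(-3,-5 \right)} = - 20 \cdot 1 \frac{1}{-3} \cdot 2 \left(-3\right) \left(\left(-1\right) \left(-3\right) + 2 \left(-5\right)\right) = - 20 \cdot 1 \left(- \frac{1}{3}\right) 2 \left(-3\right) \left(3 - 10\right) = \left(-20\right) \left(- \frac{1}{3}\right) 2 \left(-3\right) \left(-7\right) = \frac{20}{3} \cdot 42 = 280$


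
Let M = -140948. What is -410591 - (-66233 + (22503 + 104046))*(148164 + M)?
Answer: -435650847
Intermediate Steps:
-410591 - (-66233 + (22503 + 104046))*(148164 + M) = -410591 - (-66233 + (22503 + 104046))*(148164 - 140948) = -410591 - (-66233 + 126549)*7216 = -410591 - 60316*7216 = -410591 - 1*435240256 = -410591 - 435240256 = -435650847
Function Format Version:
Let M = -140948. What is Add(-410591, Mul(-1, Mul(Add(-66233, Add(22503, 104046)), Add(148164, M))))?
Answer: -435650847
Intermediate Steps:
Add(-410591, Mul(-1, Mul(Add(-66233, Add(22503, 104046)), Add(148164, M)))) = Add(-410591, Mul(-1, Mul(Add(-66233, Add(22503, 104046)), Add(148164, -140948)))) = Add(-410591, Mul(-1, Mul(Add(-66233, 126549), 7216))) = Add(-410591, Mul(-1, Mul(60316, 7216))) = Add(-410591, Mul(-1, 435240256)) = Add(-410591, -435240256) = -435650847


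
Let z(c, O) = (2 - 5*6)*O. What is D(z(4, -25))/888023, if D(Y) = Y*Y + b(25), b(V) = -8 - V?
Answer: 489967/888023 ≈ 0.55175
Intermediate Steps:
z(c, O) = -28*O (z(c, O) = (2 - 30)*O = -28*O)
D(Y) = -33 + Y² (D(Y) = Y*Y + (-8 - 1*25) = Y² + (-8 - 25) = Y² - 33 = -33 + Y²)
D(z(4, -25))/888023 = (-33 + (-28*(-25))²)/888023 = (-33 + 700²)*(1/888023) = (-33 + 490000)*(1/888023) = 489967*(1/888023) = 489967/888023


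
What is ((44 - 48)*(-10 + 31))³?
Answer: -592704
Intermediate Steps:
((44 - 48)*(-10 + 31))³ = (-4*21)³ = (-84)³ = -592704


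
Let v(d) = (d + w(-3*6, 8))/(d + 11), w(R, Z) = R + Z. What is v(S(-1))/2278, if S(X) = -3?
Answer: -13/18224 ≈ -0.00071334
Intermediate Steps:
v(d) = (-10 + d)/(11 + d) (v(d) = (d + (-3*6 + 8))/(d + 11) = (d + (-18 + 8))/(11 + d) = (d - 10)/(11 + d) = (-10 + d)/(11 + d))
v(S(-1))/2278 = ((-10 - 3)/(11 - 3))/2278 = (-13/8)*(1/2278) = ((⅛)*(-13))*(1/2278) = -13/8*1/2278 = -13/18224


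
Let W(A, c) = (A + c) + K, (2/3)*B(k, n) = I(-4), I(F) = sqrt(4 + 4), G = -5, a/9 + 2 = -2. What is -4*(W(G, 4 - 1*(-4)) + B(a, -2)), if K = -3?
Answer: -12*sqrt(2) ≈ -16.971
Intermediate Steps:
a = -36 (a = -18 + 9*(-2) = -18 - 18 = -36)
I(F) = 2*sqrt(2) (I(F) = sqrt(8) = 2*sqrt(2))
B(k, n) = 3*sqrt(2) (B(k, n) = 3*(2*sqrt(2))/2 = 3*sqrt(2))
W(A, c) = -3 + A + c (W(A, c) = (A + c) - 3 = -3 + A + c)
-4*(W(G, 4 - 1*(-4)) + B(a, -2)) = -4*((-3 - 5 + (4 - 1*(-4))) + 3*sqrt(2)) = -4*((-3 - 5 + (4 + 4)) + 3*sqrt(2)) = -4*((-3 - 5 + 8) + 3*sqrt(2)) = -4*(0 + 3*sqrt(2)) = -12*sqrt(2)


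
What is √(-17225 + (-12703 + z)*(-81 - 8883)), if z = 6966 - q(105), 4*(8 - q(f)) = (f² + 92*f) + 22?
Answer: 2*√1269142 ≈ 2253.1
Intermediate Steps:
q(f) = 5/2 - 23*f - f²/4 (q(f) = 8 - ((f² + 92*f) + 22)/4 = 8 - (22 + f² + 92*f)/4 = 8 + (-11/2 - 23*f - f²/4) = 5/2 - 23*f - f²/4)
z = 48539/4 (z = 6966 - (5/2 - 23*105 - ¼*105²) = 6966 - (5/2 - 2415 - ¼*11025) = 6966 - (5/2 - 2415 - 11025/4) = 6966 - 1*(-20675/4) = 6966 + 20675/4 = 48539/4 ≈ 12135.)
√(-17225 + (-12703 + z)*(-81 - 8883)) = √(-17225 + (-12703 + 48539/4)*(-81 - 8883)) = √(-17225 - 2273/4*(-8964)) = √(-17225 + 5093793) = √5076568 = 2*√1269142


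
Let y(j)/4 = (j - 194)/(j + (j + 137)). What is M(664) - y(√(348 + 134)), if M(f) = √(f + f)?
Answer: 110168/16841 + 4*√83 - 2100*√482/16841 ≈ 40.246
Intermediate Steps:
M(f) = √2*√f (M(f) = √(2*f) = √2*√f)
y(j) = 4*(-194 + j)/(137 + 2*j) (y(j) = 4*((j - 194)/(j + (j + 137))) = 4*((-194 + j)/(j + (137 + j))) = 4*((-194 + j)/(137 + 2*j)) = 4*(-194 + j)/(137 + 2*j))
M(664) - y(√(348 + 134)) = √2*√664 - 4*(-194 + √(348 + 134))/(137 + 2*√(348 + 134)) = √2*(2*√166) - 4*(-194 + √482)/(137 + 2*√482) = 4*√83 - 4*(-194 + √482)/(137 + 2*√482)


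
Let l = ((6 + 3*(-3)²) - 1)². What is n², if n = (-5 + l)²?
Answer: 1078193566321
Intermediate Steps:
l = 1024 (l = ((6 + 3*9) - 1)² = ((6 + 27) - 1)² = (33 - 1)² = 32² = 1024)
n = 1038361 (n = (-5 + 1024)² = 1019² = 1038361)
n² = 1038361² = 1078193566321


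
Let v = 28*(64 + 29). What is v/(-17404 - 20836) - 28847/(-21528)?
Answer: 629237/494730 ≈ 1.2719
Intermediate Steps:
v = 2604 (v = 28*93 = 2604)
v/(-17404 - 20836) - 28847/(-21528) = 2604/(-17404 - 20836) - 28847/(-21528) = 2604/(-38240) - 28847*(-1/21528) = 2604*(-1/38240) + 2219/1656 = -651/9560 + 2219/1656 = 629237/494730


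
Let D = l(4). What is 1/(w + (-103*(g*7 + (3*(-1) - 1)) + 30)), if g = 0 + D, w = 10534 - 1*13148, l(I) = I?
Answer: -1/5056 ≈ -0.00019778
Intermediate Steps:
w = -2614 (w = 10534 - 13148 = -2614)
D = 4
g = 4 (g = 0 + 4 = 4)
1/(w + (-103*(g*7 + (3*(-1) - 1)) + 30)) = 1/(-2614 + (-103*(4*7 + (3*(-1) - 1)) + 30)) = 1/(-2614 + (-103*(28 + (-3 - 1)) + 30)) = 1/(-2614 + (-103*(28 - 4) + 30)) = 1/(-2614 + (-103*24 + 30)) = 1/(-2614 + (-2472 + 30)) = 1/(-2614 - 2442) = 1/(-5056) = -1/5056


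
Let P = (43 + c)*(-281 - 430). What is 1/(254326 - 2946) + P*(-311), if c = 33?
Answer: 4224490170481/251380 ≈ 1.6805e+7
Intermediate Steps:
P = -54036 (P = (43 + 33)*(-281 - 430) = 76*(-711) = -54036)
1/(254326 - 2946) + P*(-311) = 1/(254326 - 2946) - 54036*(-311) = 1/251380 + 16805196 = 4224490170481/251380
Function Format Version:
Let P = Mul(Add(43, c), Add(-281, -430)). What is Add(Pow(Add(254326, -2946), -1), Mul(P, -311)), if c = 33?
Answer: Rational(4224490170481, 251380) ≈ 1.6805e+7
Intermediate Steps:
P = -54036 (P = Mul(Add(43, 33), Add(-281, -430)) = Mul(76, -711) = -54036)
Add(Pow(Add(254326, -2946), -1), Mul(P, -311)) = Add(Pow(Add(254326, -2946), -1), Mul(-54036, -311)) = Add(Pow(251380, -1), 16805196) = Add(Rational(1, 251380), 16805196) = Rational(4224490170481, 251380)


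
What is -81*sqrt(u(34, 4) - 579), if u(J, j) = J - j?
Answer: -243*I*sqrt(61) ≈ -1897.9*I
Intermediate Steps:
-81*sqrt(u(34, 4) - 579) = -81*sqrt((34 - 1*4) - 579) = -81*sqrt((34 - 4) - 579) = -81*sqrt(30 - 579) = -243*I*sqrt(61)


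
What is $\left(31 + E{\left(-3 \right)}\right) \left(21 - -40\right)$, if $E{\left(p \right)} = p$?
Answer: $1708$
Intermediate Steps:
$\left(31 + E{\left(-3 \right)}\right) \left(21 - -40\right) = \left(31 - 3\right) \left(21 - -40\right) = 28 \left(21 + 40\right) = 28 \cdot 61 = 1708$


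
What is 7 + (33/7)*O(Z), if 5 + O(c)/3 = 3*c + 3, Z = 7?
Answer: 1930/7 ≈ 275.71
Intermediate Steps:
O(c) = -6 + 9*c (O(c) = -15 + 3*(3*c + 3) = -15 + 3*(3 + 3*c) = -15 + (9 + 9*c) = -6 + 9*c)
7 + (33/7)*O(Z) = 7 + (33/7)*(-6 + 9*7) = 7 + (33*(⅐))*(-6 + 63) = 7 + (33/7)*57 = 7 + 1881/7 = 1930/7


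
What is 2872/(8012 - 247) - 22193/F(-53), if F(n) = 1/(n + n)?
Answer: 18266839242/7765 ≈ 2.3525e+6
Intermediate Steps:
F(n) = 1/(2*n)
2872/(8012 - 247) - 22193/F(-53) = 2872/(8012 - 247) - 22193/((½)/(-53)) = 2872/7765 - 22193/((½)*(-1/53)) = 2872*(1/7765) - 22193/(-1/106) = 2872/7765 - 22193*(-106) = 2872/7765 + 2352458 = 18266839242/7765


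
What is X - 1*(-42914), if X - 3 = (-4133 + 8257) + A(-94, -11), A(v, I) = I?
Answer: 47030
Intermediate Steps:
X = 4116 (X = 3 + ((-4133 + 8257) - 11) = 3 + (4124 - 11) = 3 + 4113 = 4116)
X - 1*(-42914) = 4116 - 1*(-42914) = 4116 + 42914 = 47030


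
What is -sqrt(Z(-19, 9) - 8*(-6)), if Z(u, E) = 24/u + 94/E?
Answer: -sqrt(185782)/57 ≈ -7.5618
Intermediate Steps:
-sqrt(Z(-19, 9) - 8*(-6)) = -sqrt((24/(-19) + 94/9) - 8*(-6)) = -sqrt((24*(-1/19) + 94*(1/9)) + 48) = -sqrt((-24/19 + 94/9) + 48) = -sqrt(1570/171 + 48) = -sqrt(9778/171) = -sqrt(185782)/57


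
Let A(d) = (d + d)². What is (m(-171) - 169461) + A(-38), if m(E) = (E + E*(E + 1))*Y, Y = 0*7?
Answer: -163685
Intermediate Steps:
Y = 0
A(d) = 4*d² (A(d) = (2*d)² = 4*d²)
m(E) = 0 (m(E) = (E + E*(E + 1))*0 = (E + E*(1 + E))*0 = 0)
(m(-171) - 169461) + A(-38) = (0 - 169461) + 4*(-38)² = -169461 + 4*1444 = -169461 + 5776 = -163685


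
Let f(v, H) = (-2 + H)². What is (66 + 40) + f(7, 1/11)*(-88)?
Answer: -2362/11 ≈ -214.73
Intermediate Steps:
(66 + 40) + f(7, 1/11)*(-88) = (66 + 40) + (-2 + 1/11)²*(-88) = 106 + (-2 + 1/11)²*(-88) = 106 + (-21/11)²*(-88) = 106 + (441/121)*(-88) = 106 - 3528/11 = -2362/11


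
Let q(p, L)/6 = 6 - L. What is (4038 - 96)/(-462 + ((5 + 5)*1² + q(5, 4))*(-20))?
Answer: -1971/451 ≈ -4.3703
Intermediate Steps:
q(p, L) = 36 - 6*L (q(p, L) = 6*(6 - L) = 36 - 6*L)
(4038 - 96)/(-462 + ((5 + 5)*1² + q(5, 4))*(-20)) = (4038 - 96)/(-462 + ((5 + 5)*1² + (36 - 6*4))*(-20)) = 3942/(-462 + (10*1 + (36 - 24))*(-20)) = 3942/(-462 + (10 + 12)*(-20)) = 3942/(-462 + 22*(-20)) = 3942/(-462 - 440) = 3942/(-902) = 3942*(-1/902) = -1971/451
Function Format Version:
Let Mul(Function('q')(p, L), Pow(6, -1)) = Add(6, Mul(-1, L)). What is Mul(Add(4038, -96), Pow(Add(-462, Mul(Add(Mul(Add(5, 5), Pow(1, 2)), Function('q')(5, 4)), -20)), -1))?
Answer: Rational(-1971, 451) ≈ -4.3703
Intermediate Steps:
Function('q')(p, L) = Add(36, Mul(-6, L)) (Function('q')(p, L) = Mul(6, Add(6, Mul(-1, L))) = Add(36, Mul(-6, L)))
Mul(Add(4038, -96), Pow(Add(-462, Mul(Add(Mul(Add(5, 5), Pow(1, 2)), Function('q')(5, 4)), -20)), -1)) = Mul(Add(4038, -96), Pow(Add(-462, Mul(Add(Mul(Add(5, 5), Pow(1, 2)), Add(36, Mul(-6, 4))), -20)), -1)) = Mul(3942, Pow(Add(-462, Mul(Add(Mul(10, 1), Add(36, -24)), -20)), -1)) = Mul(3942, Pow(Add(-462, Mul(Add(10, 12), -20)), -1)) = Mul(3942, Pow(Add(-462, Mul(22, -20)), -1)) = Mul(3942, Pow(Add(-462, -440), -1)) = Mul(3942, Pow(-902, -1)) = Mul(3942, Rational(-1, 902)) = Rational(-1971, 451)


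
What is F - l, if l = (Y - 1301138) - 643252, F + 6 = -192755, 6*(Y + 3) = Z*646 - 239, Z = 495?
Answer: 10190261/6 ≈ 1.6984e+6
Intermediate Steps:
Y = 319513/6 (Y = -3 + (495*646 - 239)/6 = -3 + (319770 - 239)/6 = -3 + (⅙)*319531 = -3 + 319531/6 = 319513/6 ≈ 53252.)
F = -192761 (F = -6 - 192755 = -192761)
l = -11346827/6 (l = (319513/6 - 1301138) - 643252 = -7487315/6 - 643252 = -11346827/6 ≈ -1.8911e+6)
F - l = -192761 - 1*(-11346827/6) = -192761 + 11346827/6 = 10190261/6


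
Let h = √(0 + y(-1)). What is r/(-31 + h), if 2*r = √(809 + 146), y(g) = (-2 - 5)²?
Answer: -√955/48 ≈ -0.64381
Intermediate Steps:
y(g) = 49 (y(g) = (-7)² = 49)
h = 7 (h = √(0 + 49) = √49 = 7)
r = √955/2 (r = √(809 + 146)/2 = √955/2 ≈ 15.452)
r/(-31 + h) = (√955/2)/(-31 + 7) = (√955/2)/(-24) = -√955/48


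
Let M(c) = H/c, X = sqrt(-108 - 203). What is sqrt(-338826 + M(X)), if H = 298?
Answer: sqrt(-32771589546 - 92678*I*sqrt(311))/311 ≈ 0.014515 - 582.09*I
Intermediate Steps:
X = I*sqrt(311) (X = sqrt(-311) = I*sqrt(311) ≈ 17.635*I)
M(c) = 298/c
sqrt(-338826 + M(X)) = sqrt(-338826 + 298/((I*sqrt(311)))) = sqrt(-338826 + 298*(-I*sqrt(311)/311)) = sqrt(-338826 - 298*I*sqrt(311)/311)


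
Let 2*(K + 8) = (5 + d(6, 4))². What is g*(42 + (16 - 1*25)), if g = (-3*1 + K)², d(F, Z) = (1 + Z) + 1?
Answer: 323433/4 ≈ 80858.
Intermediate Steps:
d(F, Z) = 2 + Z
K = 105/2 (K = -8 + (5 + (2 + 4))²/2 = -8 + (5 + 6)²/2 = -8 + (½)*11² = -8 + (½)*121 = -8 + 121/2 = 105/2 ≈ 52.500)
g = 9801/4 (g = (-3*1 + 105/2)² = (-3 + 105/2)² = (99/2)² = 9801/4 ≈ 2450.3)
g*(42 + (16 - 1*25)) = 9801*(42 + (16 - 1*25))/4 = 9801*(42 + (16 - 25))/4 = 9801*(42 - 9)/4 = (9801/4)*33 = 323433/4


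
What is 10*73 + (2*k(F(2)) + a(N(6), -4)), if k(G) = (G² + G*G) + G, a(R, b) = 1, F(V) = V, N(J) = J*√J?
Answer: 751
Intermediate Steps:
N(J) = J^(3/2)
k(G) = G + 2*G² (k(G) = (G² + G²) + G = 2*G² + G = G + 2*G²)
10*73 + (2*k(F(2)) + a(N(6), -4)) = 10*73 + (2*(2*(1 + 2*2)) + 1) = 730 + (2*(2*(1 + 4)) + 1) = 730 + (2*(2*5) + 1) = 730 + (2*10 + 1) = 730 + (20 + 1) = 730 + 21 = 751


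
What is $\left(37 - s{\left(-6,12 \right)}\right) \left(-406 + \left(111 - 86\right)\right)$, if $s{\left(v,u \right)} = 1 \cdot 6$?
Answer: $-11811$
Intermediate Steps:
$s{\left(v,u \right)} = 6$
$\left(37 - s{\left(-6,12 \right)}\right) \left(-406 + \left(111 - 86\right)\right) = \left(37 - 6\right) \left(-406 + \left(111 - 86\right)\right) = \left(37 - 6\right) \left(-406 + 25\right) = 31 \left(-381\right) = -11811$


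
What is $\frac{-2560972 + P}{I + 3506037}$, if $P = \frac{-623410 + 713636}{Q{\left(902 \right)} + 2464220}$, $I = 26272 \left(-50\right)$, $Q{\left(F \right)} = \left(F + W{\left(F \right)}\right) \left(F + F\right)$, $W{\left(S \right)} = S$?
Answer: $- \frac{7322633291983}{6268874577966} \approx -1.1681$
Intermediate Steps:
$Q{\left(F \right)} = 4 F^{2}$ ($Q{\left(F \right)} = \left(F + F\right) \left(F + F\right) = 2 F 2 F = 4 F^{2}$)
$I = -1313600$
$P = \frac{45113}{2859318}$ ($P = \frac{-623410 + 713636}{4 \cdot 902^{2} + 2464220} = \frac{90226}{4 \cdot 813604 + 2464220} = \frac{90226}{3254416 + 2464220} = \frac{90226}{5718636} = 90226 \cdot \frac{1}{5718636} = \frac{45113}{2859318} \approx 0.015778$)
$\frac{-2560972 + P}{I + 3506037} = \frac{-2560972 + \frac{45113}{2859318}}{-1313600 + 3506037} = - \frac{7322633291983}{2859318 \cdot 2192437} = \left(- \frac{7322633291983}{2859318}\right) \frac{1}{2192437} = - \frac{7322633291983}{6268874577966}$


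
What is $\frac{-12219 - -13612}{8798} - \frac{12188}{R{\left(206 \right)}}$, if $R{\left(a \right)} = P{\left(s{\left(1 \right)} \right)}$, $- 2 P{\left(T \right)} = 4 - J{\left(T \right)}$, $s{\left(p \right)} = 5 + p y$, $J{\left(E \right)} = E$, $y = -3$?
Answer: $\frac{107231417}{8798} \approx 12188.0$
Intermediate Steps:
$s{\left(p \right)} = 5 - 3 p$ ($s{\left(p \right)} = 5 + p \left(-3\right) = 5 - 3 p$)
$P{\left(T \right)} = -2 + \frac{T}{2}$ ($P{\left(T \right)} = - \frac{4 - T}{2} = -2 + \frac{T}{2}$)
$R{\left(a \right)} = -1$ ($R{\left(a \right)} = -2 + \frac{5 - 3}{2} = -2 + \frac{1}{2} \cdot 2 = -2 + 1 = -1$)
$\frac{-12219 - -13612}{8798} - \frac{12188}{R{\left(206 \right)}} = \frac{-12219 - -13612}{8798} - \frac{12188}{-1} = \left(-12219 + 13612\right) \frac{1}{8798} - -12188 = 1393 \cdot \frac{1}{8798} + 12188 = \frac{1393}{8798} + 12188 = \frac{107231417}{8798}$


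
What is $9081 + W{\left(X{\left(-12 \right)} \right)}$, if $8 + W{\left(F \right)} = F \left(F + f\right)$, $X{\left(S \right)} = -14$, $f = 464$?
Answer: $2773$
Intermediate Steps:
$W{\left(F \right)} = -8 + F \left(464 + F\right)$ ($W{\left(F \right)} = -8 + F \left(F + 464\right) = -8 + F \left(464 + F\right)$)
$9081 + W{\left(X{\left(-12 \right)} \right)} = 9081 + \left(-8 + \left(-14\right)^{2} + 464 \left(-14\right)\right) = 9081 - 6308 = 2773$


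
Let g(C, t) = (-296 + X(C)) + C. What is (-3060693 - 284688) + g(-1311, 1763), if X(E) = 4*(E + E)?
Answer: -3357476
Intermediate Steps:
X(E) = 8*E (X(E) = 4*(2*E) = 8*E)
g(C, t) = -296 + 9*C (g(C, t) = (-296 + 8*C) + C = -296 + 9*C)
(-3060693 - 284688) + g(-1311, 1763) = (-3060693 - 284688) + (-296 + 9*(-1311)) = -3345381 + (-296 - 11799) = -3345381 - 12095 = -3357476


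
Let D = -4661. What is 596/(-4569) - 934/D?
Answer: 1489490/21296109 ≈ 0.069942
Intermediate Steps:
596/(-4569) - 934/D = 596/(-4569) - 934/(-4661) = 596*(-1/4569) - 934*(-1/4661) = -596/4569 + 934/4661 = 1489490/21296109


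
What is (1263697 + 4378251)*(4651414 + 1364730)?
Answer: 33942771608512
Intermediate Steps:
(1263697 + 4378251)*(4651414 + 1364730) = 5641948*6016144 = 33942771608512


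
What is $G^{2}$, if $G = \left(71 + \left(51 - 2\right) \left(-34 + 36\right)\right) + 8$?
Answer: $31329$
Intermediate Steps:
$G = 177$ ($G = \left(71 + 49 \cdot 2\right) + 8 = \left(71 + 98\right) + 8 = 169 + 8 = 177$)
$G^{2} = 177^{2} = 31329$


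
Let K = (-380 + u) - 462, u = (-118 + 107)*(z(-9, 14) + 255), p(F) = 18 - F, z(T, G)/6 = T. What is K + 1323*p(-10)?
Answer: 33991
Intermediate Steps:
z(T, G) = 6*T
u = -2211 (u = (-118 + 107)*(6*(-9) + 255) = -11*(-54 + 255) = -11*201 = -2211)
K = -3053 (K = (-380 - 2211) - 462 = -2591 - 462 = -3053)
K + 1323*p(-10) = -3053 + 1323*(18 - 1*(-10)) = -3053 + 1323*(18 + 10) = -3053 + 1323*28 = -3053 + 37044 = 33991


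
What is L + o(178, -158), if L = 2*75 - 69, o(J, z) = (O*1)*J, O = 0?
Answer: 81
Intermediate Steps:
o(J, z) = 0 (o(J, z) = (0*1)*J = 0*J = 0)
L = 81 (L = 150 - 69 = 81)
L + o(178, -158) = 81 + 0 = 81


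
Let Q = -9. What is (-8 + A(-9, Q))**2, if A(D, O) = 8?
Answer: 0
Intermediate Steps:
(-8 + A(-9, Q))**2 = (-8 + 8)**2 = 0**2 = 0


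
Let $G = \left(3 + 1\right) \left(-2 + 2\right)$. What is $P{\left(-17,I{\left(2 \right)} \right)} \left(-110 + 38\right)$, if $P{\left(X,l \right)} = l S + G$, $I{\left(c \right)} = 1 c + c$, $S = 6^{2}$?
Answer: $-10368$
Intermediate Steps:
$G = 0$ ($G = 4 \cdot 0 = 0$)
$S = 36$
$I{\left(c \right)} = 2 c$ ($I{\left(c \right)} = c + c = 2 c$)
$P{\left(X,l \right)} = 36 l$ ($P{\left(X,l \right)} = l 36 + 0 = 36 l + 0 = 36 l$)
$P{\left(-17,I{\left(2 \right)} \right)} \left(-110 + 38\right) = 36 \cdot 2 \cdot 2 \left(-110 + 38\right) = 36 \cdot 4 \left(-72\right) = 144 \left(-72\right) = -10368$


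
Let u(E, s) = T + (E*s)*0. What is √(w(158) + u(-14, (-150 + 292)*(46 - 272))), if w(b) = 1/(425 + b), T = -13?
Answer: 3*I*√490886/583 ≈ 3.6053*I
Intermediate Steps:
u(E, s) = -13 (u(E, s) = -13 + (E*s)*0 = -13 + 0 = -13)
√(w(158) + u(-14, (-150 + 292)*(46 - 272))) = √(1/(425 + 158) - 13) = √(1/583 - 13) = √(-7578/583) = 3*I*√490886/583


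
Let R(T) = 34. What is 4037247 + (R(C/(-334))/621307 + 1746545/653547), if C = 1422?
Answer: 1639338657109732376/406053325929 ≈ 4.0372e+6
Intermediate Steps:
4037247 + (R(C/(-334))/621307 + 1746545/653547) = 4037247 + (34/621307 + 1746545/653547) = 4037247 + 1085162854913/406053325929 = 1639338657109732376/406053325929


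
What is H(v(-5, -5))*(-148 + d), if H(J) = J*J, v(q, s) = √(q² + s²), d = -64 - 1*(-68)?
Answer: -7200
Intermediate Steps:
d = 4 (d = -64 + 68 = 4)
H(J) = J²
H(v(-5, -5))*(-148 + d) = (√((-5)² + (-5)²))²*(-148 + 4) = (√(25 + 25))²*(-144) = (√50)²*(-144) = (5*√2)²*(-144) = 50*(-144) = -7200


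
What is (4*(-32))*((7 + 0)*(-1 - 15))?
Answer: 14336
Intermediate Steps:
(4*(-32))*((7 + 0)*(-1 - 15)) = -896*(-16) = -128*(-112) = 14336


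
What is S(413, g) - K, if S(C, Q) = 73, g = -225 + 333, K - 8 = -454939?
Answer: 455004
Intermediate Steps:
K = -454931 (K = 8 - 454939 = -454931)
g = 108
S(413, g) - K = 73 - 1*(-454931) = 73 + 454931 = 455004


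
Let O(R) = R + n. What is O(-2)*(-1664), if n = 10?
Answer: -13312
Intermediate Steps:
O(R) = 10 + R (O(R) = R + 10 = 10 + R)
O(-2)*(-1664) = (10 - 2)*(-1664) = 8*(-1664) = -13312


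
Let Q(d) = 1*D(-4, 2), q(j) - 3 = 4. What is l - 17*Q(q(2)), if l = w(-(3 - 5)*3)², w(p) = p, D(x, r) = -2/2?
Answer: 53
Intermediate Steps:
D(x, r) = -1 (D(x, r) = -2*½ = -1)
q(j) = 7 (q(j) = 3 + 4 = 7)
Q(d) = -1 (Q(d) = 1*(-1) = -1)
l = 36 (l = (-(3 - 5)*3)² = (-(-2)*3)² = (-1*(-6))² = 6² = 36)
l - 17*Q(q(2)) = 36 - 17*(-1) = 36 + 17 = 53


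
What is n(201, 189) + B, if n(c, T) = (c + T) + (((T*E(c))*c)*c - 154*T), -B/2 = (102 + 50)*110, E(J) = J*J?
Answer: 308493449233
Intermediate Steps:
E(J) = J²
B = -33440 (B = -2*(102 + 50)*110 = -304*110 = -2*16720 = -33440)
n(c, T) = c - 153*T + T*c⁴ (n(c, T) = (c + T) + (((T*c²)*c)*c - 154*T) = (T + c) + ((T*c³)*c - 154*T) = (T + c) + (T*c⁴ - 154*T) = (T + c) + (-154*T + T*c⁴) = c - 153*T + T*c⁴)
n(201, 189) + B = (201 - 153*189 + 189*201⁴) - 33440 = (201 - 28917 + 189*1632240801) - 33440 = (201 - 28917 + 308493511389) - 33440 = 308493482673 - 33440 = 308493449233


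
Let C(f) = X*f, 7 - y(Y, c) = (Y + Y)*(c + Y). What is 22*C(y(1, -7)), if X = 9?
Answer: 3762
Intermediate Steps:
y(Y, c) = 7 - 2*Y*(Y + c) (y(Y, c) = 7 - (Y + Y)*(c + Y) = 7 - 2*Y*(Y + c))
C(f) = 9*f
22*C(y(1, -7)) = 22*(9*(7 - 2*1² - 2*1*(-7))) = 22*(9*(7 - 2*1 + 14)) = 22*(9*(7 - 2 + 14)) = 22*(9*19) = 22*171 = 3762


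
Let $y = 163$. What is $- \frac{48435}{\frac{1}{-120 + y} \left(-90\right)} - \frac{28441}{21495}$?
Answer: $\frac{994781873}{42990} \approx 23140.0$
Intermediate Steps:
$- \frac{48435}{\frac{1}{-120 + y} \left(-90\right)} - \frac{28441}{21495} = - \frac{48435}{\frac{1}{-120 + 163} \left(-90\right)} - \frac{28441}{21495} = - \frac{48435}{\frac{1}{43} \left(-90\right)} - \frac{28441}{21495} = - \frac{48435}{- \frac{90}{43}} - \frac{28441}{21495} = \left(-48435\right) \left(- \frac{43}{90}\right) - \frac{28441}{21495} = \frac{138847}{6} - \frac{28441}{21495} = \frac{994781873}{42990}$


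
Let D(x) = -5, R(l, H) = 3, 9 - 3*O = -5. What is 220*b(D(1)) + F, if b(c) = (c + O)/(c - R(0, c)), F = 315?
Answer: 1945/6 ≈ 324.17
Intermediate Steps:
O = 14/3 (O = 3 - 1/3*(-5) = 3 + 5/3 = 14/3 ≈ 4.6667)
b(c) = (14/3 + c)/(-3 + c) (b(c) = (c + 14/3)/(c - 1*3) = (14/3 + c)/(c - 3) = (14/3 + c)/(-3 + c))
220*b(D(1)) + F = 220*((14/3 - 5)/(-3 - 5)) + 315 = 220*(-1/3/(-8)) + 315 = 220*(-1/8*(-1/3)) + 315 = 220*(1/24) + 315 = 55/6 + 315 = 1945/6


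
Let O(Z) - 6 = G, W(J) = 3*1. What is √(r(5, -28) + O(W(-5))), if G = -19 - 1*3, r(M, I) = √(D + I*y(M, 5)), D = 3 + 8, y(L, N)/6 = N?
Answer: √(-16 + I*√829) ≈ 2.9103 + 4.9467*I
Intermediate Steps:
y(L, N) = 6*N
D = 11
W(J) = 3
r(M, I) = √(11 + 30*I) (r(M, I) = √(11 + I*(6*5)) = √(11 + I*30) = √(11 + 30*I))
G = -22 (G = -19 - 3 = -22)
O(Z) = -16 (O(Z) = 6 - 22 = -16)
√(r(5, -28) + O(W(-5))) = √(√(11 + 30*(-28)) - 16) = √(√(11 - 840) - 16) = √(√(-829) - 16) = √(I*√829 - 16) = √(-16 + I*√829)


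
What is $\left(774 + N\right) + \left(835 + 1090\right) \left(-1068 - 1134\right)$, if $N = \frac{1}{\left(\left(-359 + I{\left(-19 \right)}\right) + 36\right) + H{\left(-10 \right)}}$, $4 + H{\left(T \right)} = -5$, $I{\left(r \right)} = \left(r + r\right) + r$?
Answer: $- \frac{1648611565}{389} \approx -4.2381 \cdot 10^{6}$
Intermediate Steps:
$I{\left(r \right)} = 3 r$ ($I{\left(r \right)} = 2 r + r = 3 r$)
$H{\left(T \right)} = -9$ ($H{\left(T \right)} = -4 - 5 = -9$)
$N = - \frac{1}{389}$ ($N = \frac{1}{\left(\left(-359 + 3 \left(-19\right)\right) + 36\right) - 9} = \frac{1}{\left(\left(-359 - 57\right) + 36\right) - 9} = \frac{1}{\left(-416 + 36\right) - 9} = \frac{1}{-380 - 9} = \frac{1}{-389} = - \frac{1}{389} \approx -0.0025707$)
$\left(774 + N\right) + \left(835 + 1090\right) \left(-1068 - 1134\right) = \left(774 - \frac{1}{389}\right) + \left(835 + 1090\right) \left(-1068 - 1134\right) = \frac{301085}{389} + 1925 \left(-2202\right) = \frac{301085}{389} - 4238850 = - \frac{1648611565}{389}$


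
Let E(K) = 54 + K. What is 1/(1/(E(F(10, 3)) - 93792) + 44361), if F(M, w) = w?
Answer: 93735/4158178334 ≈ 2.2542e-5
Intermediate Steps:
1/(1/(E(F(10, 3)) - 93792) + 44361) = 1/(1/((54 + 3) - 93792) + 44361) = 1/(1/(57 - 93792) + 44361) = 1/(1/(-93735) + 44361) = 1/(-1/93735 + 44361) = 1/(4158178334/93735) = 93735/4158178334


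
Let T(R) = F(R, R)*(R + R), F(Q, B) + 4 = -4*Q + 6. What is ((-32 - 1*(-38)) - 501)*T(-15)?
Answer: 920700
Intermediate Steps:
F(Q, B) = 2 - 4*Q (F(Q, B) = -4 + (-4*Q + 6) = -4 + (6 - 4*Q) = 2 - 4*Q)
T(R) = 2*R*(2 - 4*R) (T(R) = (2 - 4*R)*(R + R) = (2 - 4*R)*(2*R) = 2*R*(2 - 4*R))
((-32 - 1*(-38)) - 501)*T(-15) = ((-32 - 1*(-38)) - 501)*(4*(-15)*(1 - 2*(-15))) = ((-32 + 38) - 501)*(4*(-15)*(1 + 30)) = (6 - 501)*(4*(-15)*31) = -495*(-1860) = 920700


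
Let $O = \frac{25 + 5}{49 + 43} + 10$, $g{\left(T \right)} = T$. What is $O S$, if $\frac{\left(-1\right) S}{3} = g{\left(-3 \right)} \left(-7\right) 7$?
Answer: $- \frac{209475}{46} \approx -4553.8$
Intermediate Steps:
$O = \frac{475}{46}$ ($O = \frac{30}{92} + 10 = 30 \cdot \frac{1}{92} + 10 = \frac{15}{46} + 10 = \frac{475}{46} \approx 10.326$)
$S = -441$ ($S = - 3 \left(-3\right) \left(-7\right) 7 = - 3 \cdot 21 \cdot 7 = \left(-3\right) 147 = -441$)
$O S = \frac{475}{46} \left(-441\right) = - \frac{209475}{46}$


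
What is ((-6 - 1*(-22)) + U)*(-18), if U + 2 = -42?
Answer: 504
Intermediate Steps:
U = -44 (U = -2 - 42 = -44)
((-6 - 1*(-22)) + U)*(-18) = ((-6 - 1*(-22)) - 44)*(-18) = ((-6 + 22) - 44)*(-18) = (16 - 44)*(-18) = -28*(-18) = 504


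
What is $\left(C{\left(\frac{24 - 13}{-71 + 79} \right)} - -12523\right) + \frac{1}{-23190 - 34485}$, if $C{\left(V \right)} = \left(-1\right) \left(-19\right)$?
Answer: $\frac{723359849}{57675} \approx 12542.0$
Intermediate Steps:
$C{\left(V \right)} = 19$
$\left(C{\left(\frac{24 - 13}{-71 + 79} \right)} - -12523\right) + \frac{1}{-23190 - 34485} = \left(19 - -12523\right) + \frac{1}{-23190 - 34485} = \left(19 + 12523\right) + \frac{1}{-57675} = 12542 - \frac{1}{57675} = \frac{723359849}{57675}$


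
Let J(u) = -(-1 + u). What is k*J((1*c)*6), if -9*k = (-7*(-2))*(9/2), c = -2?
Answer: -91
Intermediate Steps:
J(u) = 1 - u
k = -7 (k = -(-7*(-2))*9/2/9 = -14*9*(½)/9 = -14*9/(9*2) = -⅑*63 = -7)
k*J((1*c)*6) = -7*(1 - 1*(-2)*6) = -7*(1 - (-2)*6) = -7*(1 - 1*(-12)) = -7*(1 + 12) = -7*13 = -91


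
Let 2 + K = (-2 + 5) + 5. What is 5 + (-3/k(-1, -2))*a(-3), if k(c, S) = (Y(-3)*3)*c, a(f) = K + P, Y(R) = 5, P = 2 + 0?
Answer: 33/5 ≈ 6.6000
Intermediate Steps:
P = 2
K = 6 (K = -2 + ((-2 + 5) + 5) = -2 + (3 + 5) = -2 + 8 = 6)
a(f) = 8 (a(f) = 6 + 2 = 8)
k(c, S) = 15*c (k(c, S) = (5*3)*c = 15*c)
5 + (-3/k(-1, -2))*a(-3) = 5 - 3/(15*(-1))*8 = 5 - 3/(-15)*8 = 5 - 3*(-1/15)*8 = 5 + (1/5)*8 = 5 + 8/5 = 33/5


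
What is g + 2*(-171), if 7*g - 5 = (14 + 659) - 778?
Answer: -2494/7 ≈ -356.29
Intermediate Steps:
g = -100/7 (g = 5/7 + ((14 + 659) - 778)/7 = 5/7 + (673 - 778)/7 = 5/7 + (⅐)*(-105) = 5/7 - 15 = -100/7 ≈ -14.286)
g + 2*(-171) = -100/7 + 2*(-171) = -100/7 - 342 = -2494/7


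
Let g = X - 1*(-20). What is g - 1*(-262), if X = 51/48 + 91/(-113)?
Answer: 510321/1808 ≈ 282.26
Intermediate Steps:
X = 465/1808 (X = 51*(1/48) + 91*(-1/113) = 17/16 - 91/113 = 465/1808 ≈ 0.25719)
g = 36625/1808 (g = 465/1808 - 1*(-20) = 465/1808 + 20 = 36625/1808 ≈ 20.257)
g - 1*(-262) = 36625/1808 - 1*(-262) = 36625/1808 + 262 = 510321/1808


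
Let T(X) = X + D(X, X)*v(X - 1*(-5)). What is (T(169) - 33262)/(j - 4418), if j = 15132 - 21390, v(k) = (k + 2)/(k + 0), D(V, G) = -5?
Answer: 2879531/928812 ≈ 3.1002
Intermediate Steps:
v(k) = (2 + k)/k
j = -6258
T(X) = X - 5*(7 + X)/(5 + X) (T(X) = X - 5*(2 + (X - 1*(-5)))/(X - 1*(-5)) = X - 5*(2 + (X + 5))/(X + 5) = X - 5*(2 + (5 + X))/(5 + X) = X - 5*(7 + X)/(5 + X))
(T(169) - 33262)/(j - 4418) = ((-35 + 169²)/(5 + 169) - 33262)/(-6258 - 4418) = ((-35 + 28561)/174 - 33262)/(-10676) = ((1/174)*28526 - 33262)*(-1/10676) = (14263/87 - 33262)*(-1/10676) = -2879531/87*(-1/10676) = 2879531/928812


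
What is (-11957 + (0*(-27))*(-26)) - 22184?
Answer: -34141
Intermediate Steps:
(-11957 + (0*(-27))*(-26)) - 22184 = (-11957 + 0*(-26)) - 22184 = (-11957 + 0) - 22184 = -11957 - 22184 = -34141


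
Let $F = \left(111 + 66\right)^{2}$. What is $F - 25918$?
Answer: $5411$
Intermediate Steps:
$F = 31329$ ($F = 177^{2} = 31329$)
$F - 25918 = 31329 - 25918 = 5411$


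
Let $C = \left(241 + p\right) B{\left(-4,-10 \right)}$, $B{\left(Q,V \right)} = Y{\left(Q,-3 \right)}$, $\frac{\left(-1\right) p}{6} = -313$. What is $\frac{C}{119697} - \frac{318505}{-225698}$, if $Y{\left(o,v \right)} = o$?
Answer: $\frac{3291916067}{2455943046} \approx 1.3404$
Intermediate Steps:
$p = 1878$ ($p = \left(-6\right) \left(-313\right) = 1878$)
$B{\left(Q,V \right)} = Q$
$C = -8476$ ($C = \left(241 + 1878\right) \left(-4\right) = 2119 \left(-4\right) = -8476$)
$\frac{C}{119697} - \frac{318505}{-225698} = - \frac{8476}{119697} - \frac{318505}{-225698} = \left(-8476\right) \frac{1}{119697} - - \frac{28955}{20518} = - \frac{8476}{119697} + \frac{28955}{20518} = \frac{3291916067}{2455943046}$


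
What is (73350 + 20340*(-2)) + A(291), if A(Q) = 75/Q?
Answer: 3169015/97 ≈ 32670.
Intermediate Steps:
(73350 + 20340*(-2)) + A(291) = (73350 + 20340*(-2)) + 75/291 = (73350 - 40680) + 75*(1/291) = 32670 + 25/97 = 3169015/97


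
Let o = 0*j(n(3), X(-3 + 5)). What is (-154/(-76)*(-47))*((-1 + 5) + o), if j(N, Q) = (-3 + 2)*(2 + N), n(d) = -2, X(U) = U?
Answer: -7238/19 ≈ -380.95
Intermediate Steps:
j(N, Q) = -2 - N (j(N, Q) = -(2 + N) = -2 - N)
o = 0 (o = 0*(-2 - 1*(-2)) = 0*(-2 + 2) = 0*0 = 0)
(-154/(-76)*(-47))*((-1 + 5) + o) = (-154/(-76)*(-47))*((-1 + 5) + 0) = (-154*(-1/76)*(-47))*(4 + 0) = ((77/38)*(-47))*4 = -3619/38*4 = -7238/19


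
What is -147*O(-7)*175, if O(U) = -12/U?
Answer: -44100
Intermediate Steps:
-147*O(-7)*175 = -(-1764)/(-7)*175 = -(-1764)*(-1)/7*175 = -147*12/7*175 = -252*175 = -44100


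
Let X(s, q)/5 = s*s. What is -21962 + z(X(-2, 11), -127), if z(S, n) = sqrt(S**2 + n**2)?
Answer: -21962 + sqrt(16529) ≈ -21833.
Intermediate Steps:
X(s, q) = 5*s**2 (X(s, q) = 5*(s*s) = 5*s**2)
-21962 + z(X(-2, 11), -127) = -21962 + sqrt((5*(-2)**2)**2 + (-127)**2) = -21962 + sqrt((5*4)**2 + 16129) = -21962 + sqrt(20**2 + 16129) = -21962 + sqrt(400 + 16129) = -21962 + sqrt(16529)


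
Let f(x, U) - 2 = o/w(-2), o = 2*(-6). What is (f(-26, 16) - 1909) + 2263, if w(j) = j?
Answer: 362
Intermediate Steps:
o = -12
f(x, U) = 8 (f(x, U) = 2 - 12/(-2) = 2 - 12*(-1/2) = 2 + 6 = 8)
(f(-26, 16) - 1909) + 2263 = (8 - 1909) + 2263 = -1901 + 2263 = 362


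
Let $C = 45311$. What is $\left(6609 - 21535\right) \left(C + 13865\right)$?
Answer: $-883260976$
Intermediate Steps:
$\left(6609 - 21535\right) \left(C + 13865\right) = \left(6609 - 21535\right) \left(45311 + 13865\right) = \left(6609 - 21535\right) 59176 = \left(-14926\right) 59176 = -883260976$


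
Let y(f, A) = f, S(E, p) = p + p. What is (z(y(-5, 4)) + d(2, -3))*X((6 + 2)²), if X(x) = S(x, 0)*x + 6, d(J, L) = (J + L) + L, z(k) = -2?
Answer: -36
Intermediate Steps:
S(E, p) = 2*p
d(J, L) = J + 2*L
X(x) = 6 (X(x) = (2*0)*x + 6 = 0*x + 6 = 0 + 6 = 6)
(z(y(-5, 4)) + d(2, -3))*X((6 + 2)²) = (-2 + (2 + 2*(-3)))*6 = (-2 + (2 - 6))*6 = (-2 - 4)*6 = -6*6 = -36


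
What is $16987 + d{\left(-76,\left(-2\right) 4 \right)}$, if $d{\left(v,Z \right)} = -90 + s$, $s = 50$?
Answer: $16947$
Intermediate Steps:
$d{\left(v,Z \right)} = -40$ ($d{\left(v,Z \right)} = -90 + 50 = -40$)
$16987 + d{\left(-76,\left(-2\right) 4 \right)} = 16987 - 40 = 16947$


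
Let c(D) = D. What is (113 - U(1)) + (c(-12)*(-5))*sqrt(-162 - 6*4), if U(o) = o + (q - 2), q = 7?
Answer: 107 + 60*I*sqrt(186) ≈ 107.0 + 818.29*I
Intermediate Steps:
U(o) = 5 + o (U(o) = o + (7 - 2) = o + 5 = 5 + o)
(113 - U(1)) + (c(-12)*(-5))*sqrt(-162 - 6*4) = (113 - (5 + 1)) + (-12*(-5))*sqrt(-162 - 6*4) = (113 - 1*6) + 60*sqrt(-162 - 24) = (113 - 6) + 60*sqrt(-186) = 107 + 60*(I*sqrt(186)) = 107 + 60*I*sqrt(186)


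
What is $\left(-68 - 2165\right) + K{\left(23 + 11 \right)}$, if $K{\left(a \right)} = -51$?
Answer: $-2284$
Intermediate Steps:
$\left(-68 - 2165\right) + K{\left(23 + 11 \right)} = \left(-68 - 2165\right) - 51 = -2233 - 51 = -2284$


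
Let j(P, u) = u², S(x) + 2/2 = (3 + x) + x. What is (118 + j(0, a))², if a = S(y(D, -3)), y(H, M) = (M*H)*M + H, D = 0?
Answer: 14884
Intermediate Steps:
y(H, M) = H + H*M² (y(H, M) = (H*M)*M + H = H*M² + H = H + H*M²)
S(x) = 2 + 2*x (S(x) = -1 + ((3 + x) + x) = -1 + (3 + 2*x) = 2 + 2*x)
a = 2 (a = 2 + 2*(0*(1 + (-3)²)) = 2 + 2*(0*(1 + 9)) = 2 + 2*(0*10) = 2 + 2*0 = 2 + 0 = 2)
(118 + j(0, a))² = (118 + 2²)² = (118 + 4)² = 122² = 14884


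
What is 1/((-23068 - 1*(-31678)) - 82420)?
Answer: -1/73810 ≈ -1.3548e-5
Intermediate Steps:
1/((-23068 - 1*(-31678)) - 82420) = 1/((-23068 + 31678) - 82420) = 1/(8610 - 82420) = 1/(-73810) = -1/73810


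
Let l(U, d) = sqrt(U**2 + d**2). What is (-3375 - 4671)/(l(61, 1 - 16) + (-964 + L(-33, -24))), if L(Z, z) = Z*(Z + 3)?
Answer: 34866/545 - 1341*sqrt(3946)/545 ≈ -90.591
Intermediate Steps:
L(Z, z) = Z*(3 + Z)
(-3375 - 4671)/(l(61, 1 - 16) + (-964 + L(-33, -24))) = (-3375 - 4671)/(sqrt(61**2 + (1 - 16)**2) + (-964 - 33*(3 - 33))) = -8046/(sqrt(3721 + (-15)**2) + (-964 - 33*(-30))) = -8046/(sqrt(3721 + 225) + (-964 + 990)) = -8046/(sqrt(3946) + 26) = -8046/(26 + sqrt(3946))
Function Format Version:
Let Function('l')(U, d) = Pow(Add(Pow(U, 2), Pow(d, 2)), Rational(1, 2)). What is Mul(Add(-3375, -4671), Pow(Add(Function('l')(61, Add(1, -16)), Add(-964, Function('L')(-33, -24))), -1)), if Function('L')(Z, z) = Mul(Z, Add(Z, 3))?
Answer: Add(Rational(34866, 545), Mul(Rational(-1341, 545), Pow(3946, Rational(1, 2)))) ≈ -90.591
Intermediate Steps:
Function('L')(Z, z) = Mul(Z, Add(3, Z))
Mul(Add(-3375, -4671), Pow(Add(Function('l')(61, Add(1, -16)), Add(-964, Function('L')(-33, -24))), -1)) = Mul(Add(-3375, -4671), Pow(Add(Pow(Add(Pow(61, 2), Pow(Add(1, -16), 2)), Rational(1, 2)), Add(-964, Mul(-33, Add(3, -33)))), -1)) = Mul(-8046, Pow(Add(Pow(Add(3721, Pow(-15, 2)), Rational(1, 2)), Add(-964, Mul(-33, -30))), -1)) = Mul(-8046, Pow(Add(Pow(Add(3721, 225), Rational(1, 2)), Add(-964, 990)), -1)) = Mul(-8046, Pow(Add(Pow(3946, Rational(1, 2)), 26), -1)) = Mul(-8046, Pow(Add(26, Pow(3946, Rational(1, 2))), -1))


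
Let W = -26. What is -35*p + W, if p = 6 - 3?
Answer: -131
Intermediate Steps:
p = 3
-35*p + W = -35*3 - 26 = -105 - 26 = -131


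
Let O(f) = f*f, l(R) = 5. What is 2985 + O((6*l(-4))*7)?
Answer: 47085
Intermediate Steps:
O(f) = f²
2985 + O((6*l(-4))*7) = 2985 + ((6*5)*7)² = 2985 + (30*7)² = 2985 + 210² = 2985 + 44100 = 47085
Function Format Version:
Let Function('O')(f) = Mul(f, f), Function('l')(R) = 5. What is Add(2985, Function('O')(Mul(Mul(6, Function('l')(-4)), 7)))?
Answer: 47085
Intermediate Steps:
Function('O')(f) = Pow(f, 2)
Add(2985, Function('O')(Mul(Mul(6, Function('l')(-4)), 7))) = Add(2985, Pow(Mul(Mul(6, 5), 7), 2)) = Add(2985, Pow(Mul(30, 7), 2)) = Add(2985, Pow(210, 2)) = Add(2985, 44100) = 47085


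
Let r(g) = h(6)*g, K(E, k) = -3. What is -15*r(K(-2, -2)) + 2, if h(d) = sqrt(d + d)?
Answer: 2 + 90*sqrt(3) ≈ 157.88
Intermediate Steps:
h(d) = sqrt(2)*sqrt(d) (h(d) = sqrt(2*d) = sqrt(2)*sqrt(d))
r(g) = 2*g*sqrt(3) (r(g) = (sqrt(2)*sqrt(6))*g = (2*sqrt(3))*g = 2*g*sqrt(3))
-15*r(K(-2, -2)) + 2 = -30*(-3)*sqrt(3) + 2 = -(-90)*sqrt(3) + 2 = 90*sqrt(3) + 2 = 2 + 90*sqrt(3)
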